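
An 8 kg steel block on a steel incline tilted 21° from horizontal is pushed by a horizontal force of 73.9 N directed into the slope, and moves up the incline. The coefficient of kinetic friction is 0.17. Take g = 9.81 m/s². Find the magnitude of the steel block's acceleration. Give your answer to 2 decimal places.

2.99 m/s²

The horizontal push has components F cos 21° = 73.9 × 0.9336 = 68.993 N up the incline and F sin 21° = 73.9 × 0.3584 = 26.486 N pressing into the surface.
The normal force is therefore N = mg cos 21° + F sin 21° = 73.269 + 26.486 = 99.755 N, and kinetic friction down the slope is μN = 0.17 × 99.755 = 16.958 N.
Along the incline: F cos 21° − mg sin 21° − μN = ma, so 68.993 − 28.127 − 16.958 = 8 a, giving a = 2.9885 m/s².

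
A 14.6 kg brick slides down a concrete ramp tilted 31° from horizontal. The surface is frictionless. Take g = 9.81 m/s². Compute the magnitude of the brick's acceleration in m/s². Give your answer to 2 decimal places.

Resolving the weight along the incline: the component pulling the brick down the slope is mg sin 31° = 14.6 × 9.81 × 0.5150 = 73.761 N, and the normal force is N = mg cos 31° = 14.6 × 9.81 × 0.8572 = 122.773 N.
With no friction the net force along the incline is 73.761 N, so a = g sin 31° = 73.761 / 14.6 = 5.0521 m/s².

5.05 m/s²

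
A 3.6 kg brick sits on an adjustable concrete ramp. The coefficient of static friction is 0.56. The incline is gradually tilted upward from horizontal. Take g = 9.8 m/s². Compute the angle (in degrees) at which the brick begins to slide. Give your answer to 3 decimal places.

29.249°

At the threshold of sliding, static friction is at its maximum μ_s N and exactly balances the weight component along the incline: mg sin θ = μ_s mg cos θ.
Hence tan θ = μ_s = 0.56, so θ = arctan(0.56) = 29.2488°.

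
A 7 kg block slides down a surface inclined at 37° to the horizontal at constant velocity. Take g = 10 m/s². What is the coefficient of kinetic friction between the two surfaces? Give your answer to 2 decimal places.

0.75

At constant velocity the net force along the incline is zero: mg sin 37° = μ mg cos 37°.
So μ = tan 37° = 0.6018 / 0.7986 = 0.7536.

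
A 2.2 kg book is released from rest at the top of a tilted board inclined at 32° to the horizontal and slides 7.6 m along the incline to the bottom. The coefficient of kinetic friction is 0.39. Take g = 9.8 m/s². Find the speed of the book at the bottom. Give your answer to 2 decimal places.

The weight component along the incline is mg sin 32° = 11.425 N and the normal force is N = mg cos 32° = 18.284 N.
Friction up the slope is f = μN = 0.39 × 18.284 = 7.131 N, so the net downslope force is 11.425 − 7.131 = 4.294 N and a = 4.294 / 2.2 = 1.9518 m/s².
Starting from rest over a distance of 7.6 m, v² = 2aL = 2 × 1.9518 × 7.6 = 29.6674, so v = 5.4468 m/s.

5.45 m/s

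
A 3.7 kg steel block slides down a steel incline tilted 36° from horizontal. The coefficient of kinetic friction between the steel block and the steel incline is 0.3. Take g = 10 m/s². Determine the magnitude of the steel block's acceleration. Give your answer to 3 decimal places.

3.451 m/s²

Resolving the weight along the incline: the component pulling the steel block down the slope is mg sin 36° = 3.7 × 10 × 0.5878 = 21.749 N, and the normal force is N = mg cos 36° = 3.7 × 10 × 0.8090 = 29.933 N.
Kinetic friction acts up the slope with magnitude f = μN = 0.3 × 29.933 = 8.980 N.
Net force along the incline is 21.749 − 8.980 = 12.769 N, so a = 12.769 / 3.7 = 3.4511 m/s².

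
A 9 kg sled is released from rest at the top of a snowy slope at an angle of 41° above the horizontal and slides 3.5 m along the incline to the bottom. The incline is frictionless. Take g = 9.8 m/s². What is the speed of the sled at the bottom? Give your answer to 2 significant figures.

6.7 m/s

The weight component along the incline is mg sin 41° = 57.864 N and the normal force is N = mg cos 41° = 66.565 N.
With no friction, a = g sin 41° = 6.4294 m/s².
Starting from rest over a distance of 3.5 m, v² = 2aL = 2 × 6.4294 × 3.5 = 45.0058, so v = 6.7086 m/s.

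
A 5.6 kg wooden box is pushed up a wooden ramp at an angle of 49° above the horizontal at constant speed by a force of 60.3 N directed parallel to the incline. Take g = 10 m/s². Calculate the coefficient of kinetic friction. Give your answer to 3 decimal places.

At constant speed ΣF = 0 along the incline. The applied 60.3 N acts up the slope; the weight component mg sin 49° = 42.264 N and kinetic friction μN both act down the slope.
So 60.3 = 42.264 + μ × 36.739, giving μ = (60.3 − 42.264) / 36.739 = 0.4909.

0.491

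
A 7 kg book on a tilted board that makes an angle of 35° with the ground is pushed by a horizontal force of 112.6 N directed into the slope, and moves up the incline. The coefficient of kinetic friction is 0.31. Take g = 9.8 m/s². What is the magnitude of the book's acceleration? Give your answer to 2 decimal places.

The horizontal push has components F cos 35° = 112.6 × 0.8192 = 92.242 N up the incline and F sin 35° = 112.6 × 0.5736 = 64.587 N pressing into the surface.
The normal force is therefore N = mg cos 35° + F sin 35° = 56.197 + 64.587 = 120.784 N, and kinetic friction down the slope is μN = 0.31 × 120.784 = 37.443 N.
Along the incline: F cos 35° − mg sin 35° − μN = ma, so 92.242 − 39.349 − 37.443 = 7 a, giving a = 2.2071 m/s².

2.21 m/s²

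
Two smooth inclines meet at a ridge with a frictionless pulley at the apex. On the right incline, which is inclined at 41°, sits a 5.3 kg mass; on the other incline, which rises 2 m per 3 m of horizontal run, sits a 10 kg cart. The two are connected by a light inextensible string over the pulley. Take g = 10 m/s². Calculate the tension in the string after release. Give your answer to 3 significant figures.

Resolve each weight along its own incline: the 5.3 kg mass has component 5.3 × 10 × sin 41° = 34.771 N down its slope, and the 10 kg mass has 10 × 10 × sin 33.69° = 55.470 N down its slope.
The 10 kg side's 55.470 N exceeds the other side's 34.771 N, so that mass slides down and the 5.3 kg mass slides up. Taking that direction as positive, Newton's second law for the whole system gives 55.470 − 34.771 = (5.3 + 10) a, so a = 20.699 / 15.3 = 1.3529 m/s².
For the 5.3 kg mass (up-slope positive): T − 34.771 = 5.3 × 1.3529, so T = 41.941 N.

41.9 N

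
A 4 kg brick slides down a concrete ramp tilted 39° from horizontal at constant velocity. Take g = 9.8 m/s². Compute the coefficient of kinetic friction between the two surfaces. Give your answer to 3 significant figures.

0.810

At constant velocity the net force along the incline is zero: mg sin 39° = μ mg cos 39°.
So μ = tan 39° = 0.6293 / 0.7771 = 0.8098.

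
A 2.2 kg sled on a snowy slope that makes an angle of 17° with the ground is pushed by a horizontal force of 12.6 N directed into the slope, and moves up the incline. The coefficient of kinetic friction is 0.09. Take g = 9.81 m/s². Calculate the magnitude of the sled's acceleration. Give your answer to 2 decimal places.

1.61 m/s²

The horizontal push has components F cos 17° = 12.6 × 0.9563 = 12.049 N up the incline and F sin 17° = 12.6 × 0.2924 = 3.684 N pressing into the surface.
The normal force is therefore N = mg cos 17° + F sin 17° = 20.639 + 3.684 = 24.323 N, and kinetic friction down the slope is μN = 0.09 × 24.323 = 2.189 N.
Along the incline: F cos 17° − mg sin 17° − μN = ma, so 12.049 − 6.311 − 2.189 = 2.2 a, giving a = 1.6132 m/s².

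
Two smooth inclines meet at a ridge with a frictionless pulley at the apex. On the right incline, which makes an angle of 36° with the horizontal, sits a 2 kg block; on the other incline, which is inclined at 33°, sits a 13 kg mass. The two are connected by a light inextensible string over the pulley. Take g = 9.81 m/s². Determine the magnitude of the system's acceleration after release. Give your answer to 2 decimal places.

3.86 m/s²

Resolve each weight along its own incline: the 2 kg mass has component 2 × 9.81 × sin 36° = 11.532 N down its slope, and the 13 kg mass has 13 × 9.81 × sin 33° = 69.458 N down its slope.
The 13 kg side's 69.458 N exceeds the other side's 11.532 N, so that mass slides down and the 2 kg mass slides up. Taking that direction as positive, Newton's second law for the whole system gives 69.458 − 11.532 = (2 + 13) a, so a = 57.926 / 15 = 3.8617 m/s².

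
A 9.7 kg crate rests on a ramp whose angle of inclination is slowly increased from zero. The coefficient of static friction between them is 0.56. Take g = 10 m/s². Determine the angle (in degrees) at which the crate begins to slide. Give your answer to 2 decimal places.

At the threshold of sliding, static friction is at its maximum μ_s N and exactly balances the weight component along the incline: mg sin θ = μ_s mg cos θ.
Hence tan θ = μ_s = 0.56, so θ = arctan(0.56) = 29.2488°.

29.25°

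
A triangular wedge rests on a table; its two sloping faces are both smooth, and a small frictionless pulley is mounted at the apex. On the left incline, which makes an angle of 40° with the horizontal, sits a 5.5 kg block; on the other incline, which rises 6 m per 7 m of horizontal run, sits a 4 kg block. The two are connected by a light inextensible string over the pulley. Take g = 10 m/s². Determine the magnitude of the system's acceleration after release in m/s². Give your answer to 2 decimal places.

Resolve each weight along its own incline: the 5.5 kg mass has component 5.5 × 10 × sin 40° = 35.353 N down its slope, and the 4 kg mass has 4 × 10 × sin 40.60° = 26.032 N down its slope.
The 5.5 kg side's 35.353 N exceeds the other side's 26.032 N, so that mass slides down and the 4 kg mass slides up. Taking that direction as positive, Newton's second law for the whole system gives 35.353 − 26.032 = (5.5 + 4) a, so a = 9.321 / 9.5 = 0.9812 m/s².

0.98 m/s²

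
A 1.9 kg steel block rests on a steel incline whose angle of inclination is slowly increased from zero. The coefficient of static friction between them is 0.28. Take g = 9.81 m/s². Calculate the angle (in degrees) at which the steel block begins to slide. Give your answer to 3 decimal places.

At the threshold of sliding, static friction is at its maximum μ_s N and exactly balances the weight component along the incline: mg sin θ = μ_s mg cos θ.
Hence tan θ = μ_s = 0.28, so θ = arctan(0.28) = 15.6422°.

15.642°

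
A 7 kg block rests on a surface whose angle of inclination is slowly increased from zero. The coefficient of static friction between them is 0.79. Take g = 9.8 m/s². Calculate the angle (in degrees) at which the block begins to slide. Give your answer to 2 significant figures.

At the threshold of sliding, static friction is at its maximum μ_s N and exactly balances the weight component along the incline: mg sin θ = μ_s mg cos θ.
Hence tan θ = μ_s = 0.79, so θ = arctan(0.79) = 38.3087°.

38°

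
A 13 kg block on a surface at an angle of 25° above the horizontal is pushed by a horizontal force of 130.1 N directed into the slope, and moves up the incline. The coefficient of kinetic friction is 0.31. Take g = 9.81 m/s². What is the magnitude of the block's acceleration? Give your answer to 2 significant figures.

0.86 m/s²

The horizontal push has components F cos 25° = 130.1 × 0.9063 = 117.910 N up the incline and F sin 25° = 130.1 × 0.4226 = 54.980 N pressing into the surface.
The normal force is therefore N = mg cos 25° + F sin 25° = 115.580 + 54.980 = 170.560 N, and kinetic friction down the slope is μN = 0.31 × 170.560 = 52.874 N.
Along the incline: F cos 25° − mg sin 25° − μN = ma, so 117.910 − 53.894 − 52.874 = 13 a, giving a = 0.8571 m/s².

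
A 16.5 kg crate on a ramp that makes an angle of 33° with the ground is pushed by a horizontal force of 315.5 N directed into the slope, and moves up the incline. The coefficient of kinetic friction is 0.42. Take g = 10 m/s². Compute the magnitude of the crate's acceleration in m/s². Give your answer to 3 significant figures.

The horizontal push has components F cos 33° = 315.5 × 0.8387 = 264.610 N up the incline and F sin 33° = 315.5 × 0.5446 = 171.821 N pressing into the surface.
The normal force is therefore N = mg cos 33° + F sin 33° = 138.386 + 171.821 = 310.207 N, and kinetic friction down the slope is μN = 0.42 × 310.207 = 130.287 N.
Along the incline: F cos 33° − mg sin 33° − μN = ma, so 264.610 − 89.859 − 130.287 = 16.5 a, giving a = 2.6948 m/s².

2.69 m/s²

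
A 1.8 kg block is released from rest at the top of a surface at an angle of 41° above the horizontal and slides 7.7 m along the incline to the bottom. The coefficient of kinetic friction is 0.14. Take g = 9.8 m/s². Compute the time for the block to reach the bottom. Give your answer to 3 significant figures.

1.69 s

The weight component along the incline is mg sin 41° = 11.573 N and the normal force is N = mg cos 41° = 13.313 N.
Friction up the slope is f = μN = 0.14 × 13.313 = 1.864 N, so the net downslope force is 11.573 − 1.864 = 9.709 N and a = 9.709 / 1.8 = 5.3939 m/s².
Starting from rest, L = ½at², so t = √(2L/a) = √(2 × 7.7 / 5.3939) = 1.6897 s.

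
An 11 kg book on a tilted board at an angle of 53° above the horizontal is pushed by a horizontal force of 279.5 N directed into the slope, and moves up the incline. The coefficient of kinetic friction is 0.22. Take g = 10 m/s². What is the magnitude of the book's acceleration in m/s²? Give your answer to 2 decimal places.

The horizontal push has components F cos 53° = 279.5 × 0.6018 = 168.203 N up the incline and F sin 53° = 279.5 × 0.7986 = 223.209 N pressing into the surface.
The normal force is therefore N = mg cos 53° + F sin 53° = 66.198 + 223.209 = 289.407 N, and kinetic friction down the slope is μN = 0.22 × 289.407 = 63.670 N.
Along the incline: F cos 53° − mg sin 53° − μN = ma, so 168.203 − 87.846 − 63.670 = 11 a, giving a = 1.5170 m/s².

1.52 m/s²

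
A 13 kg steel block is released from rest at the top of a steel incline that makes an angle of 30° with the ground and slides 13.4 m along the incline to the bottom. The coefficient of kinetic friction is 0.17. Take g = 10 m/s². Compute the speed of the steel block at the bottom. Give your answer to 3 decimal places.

The weight component along the incline is mg sin 30° = 65.000 N and the normal force is N = mg cos 30° = 112.583 N.
Friction up the slope is f = μN = 0.17 × 112.583 = 19.139 N, so the net downslope force is 65.000 − 19.139 = 45.861 N and a = 45.861 / 13 = 3.5278 m/s².
Starting from rest over a distance of 13.4 m, v² = 2aL = 2 × 3.5278 × 13.4 = 94.5450, so v = 9.7234 m/s.

9.723 m/s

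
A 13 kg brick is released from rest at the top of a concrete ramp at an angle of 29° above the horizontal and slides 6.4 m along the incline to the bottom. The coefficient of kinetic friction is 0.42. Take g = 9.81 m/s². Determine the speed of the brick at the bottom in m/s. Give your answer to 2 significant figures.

The weight component along the incline is mg sin 29° = 61.828 N and the normal force is N = mg cos 29° = 111.540 N.
Friction up the slope is f = μN = 0.42 × 111.540 = 46.847 N, so the net downslope force is 61.828 − 46.847 = 14.981 N and a = 14.981 / 13 = 1.1524 m/s².
Starting from rest over a distance of 6.4 m, v² = 2aL = 2 × 1.1524 × 6.4 = 14.7507, so v = 3.8407 m/s.

3.8 m/s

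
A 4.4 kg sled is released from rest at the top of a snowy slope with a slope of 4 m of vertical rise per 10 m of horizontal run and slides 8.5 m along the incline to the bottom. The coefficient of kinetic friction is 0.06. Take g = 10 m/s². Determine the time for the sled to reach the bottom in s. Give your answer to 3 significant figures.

2.32 s

The weight component along the incline is mg sin 21.80° = 16.341 N and the normal force is N = mg cos 21.80° = 40.853 N.
Friction up the slope is f = μN = 0.06 × 40.853 = 2.451 N, so the net downslope force is 16.341 − 2.451 = 13.890 N and a = 13.890 / 4.4 = 3.1568 m/s².
Starting from rest, L = ½at², so t = √(2L/a) = √(2 × 8.5 / 3.1568) = 2.3206 s.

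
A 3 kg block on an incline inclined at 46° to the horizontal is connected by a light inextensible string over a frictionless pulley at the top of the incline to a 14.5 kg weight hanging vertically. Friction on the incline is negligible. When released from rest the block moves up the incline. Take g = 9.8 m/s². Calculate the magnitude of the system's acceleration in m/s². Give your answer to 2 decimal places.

For the block on the incline: the weight component along the slope is m₁g sin 46° = 3 × 9.8 × 0.7193 = 21.147 N and the normal force is N = m₁g cos 46° = 20.423 N.
Newton's second law for the block (up-slope positive): T − 21.147 = 3 a. For the hanging weight (downward positive): 14.5 × 9.8 − T = 14.5 a.
Adding the two equations eliminates T: 120.953 = 17.5 a, so a = 6.9116 m/s².

6.91 m/s²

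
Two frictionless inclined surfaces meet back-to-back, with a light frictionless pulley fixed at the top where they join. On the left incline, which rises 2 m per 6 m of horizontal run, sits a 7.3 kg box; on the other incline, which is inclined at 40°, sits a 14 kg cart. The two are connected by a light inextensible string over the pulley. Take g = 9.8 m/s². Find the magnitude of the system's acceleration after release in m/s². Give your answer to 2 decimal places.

3.08 m/s²

Resolve each weight along its own incline: the 7.3 kg mass has component 7.3 × 9.8 × sin 18.43° = 22.623 N down its slope, and the 14 kg mass has 14 × 9.8 × sin 40° = 88.190 N down its slope.
The 14 kg side's 88.190 N exceeds the other side's 22.623 N, so that mass slides down and the 7.3 kg mass slides up. Taking that direction as positive, Newton's second law for the whole system gives 88.190 − 22.623 = (7.3 + 14) a, so a = 65.567 / 21.3 = 3.0783 m/s².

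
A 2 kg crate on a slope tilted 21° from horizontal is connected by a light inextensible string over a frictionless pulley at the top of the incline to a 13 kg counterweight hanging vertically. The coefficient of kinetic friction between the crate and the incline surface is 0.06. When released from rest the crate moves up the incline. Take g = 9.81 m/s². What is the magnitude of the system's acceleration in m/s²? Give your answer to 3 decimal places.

For the crate on the incline: the weight component along the slope is m₁g sin 21° = 2 × 9.81 × 0.3584 = 7.032 N and the normal force is N = m₁g cos 21° = 18.317 N.
Kinetic friction opposes the crate's motion up the incline: f = μN = 0.06 × 18.317 = 1.099 N acting down the slope.
Newton's second law for the crate (up-slope positive): T − 7.032 − 1.099 = 2 a. For the hanging counterweight (downward positive): 13 × 9.81 − T = 13 a.
Adding the two equations eliminates T: 119.399 = 15 a, so a = 7.9599 m/s².

7.960 m/s²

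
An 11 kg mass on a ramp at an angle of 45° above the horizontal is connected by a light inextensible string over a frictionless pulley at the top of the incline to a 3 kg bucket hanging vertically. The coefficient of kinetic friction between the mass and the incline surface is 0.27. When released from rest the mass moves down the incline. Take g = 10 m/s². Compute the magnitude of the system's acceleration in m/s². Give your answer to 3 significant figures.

1.91 m/s²

For the mass on the incline: the weight component along the slope is m₁g sin 45° = 11 × 10 × 0.7071 = 77.781 N and the normal force is N = m₁g cos 45° = 77.782 N.
Kinetic friction opposes the mass's motion down the incline: f = μN = 0.27 × 77.782 = 21.001 N acting up the slope.
Newton's second law for the mass (down-slope positive): 77.781 − 21.001 − T = 11 a. For the hanging bucket (upward positive): T − 3 × 10 = 3 a.
Adding the two equations eliminates T: 26.780 = 14 a, so a = 1.9129 m/s².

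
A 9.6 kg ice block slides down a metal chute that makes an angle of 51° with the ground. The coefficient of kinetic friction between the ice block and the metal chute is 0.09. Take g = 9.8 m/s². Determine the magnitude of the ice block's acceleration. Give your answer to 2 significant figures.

Resolving the weight along the incline: the component pulling the ice block down the slope is mg sin 51° = 9.6 × 9.8 × 0.7771 = 73.110 N, and the normal force is N = mg cos 51° = 9.6 × 9.8 × 0.6293 = 59.205 N.
Kinetic friction acts up the slope with magnitude f = μN = 0.09 × 59.205 = 5.328 N.
Net force along the incline is 73.110 − 5.328 = 67.782 N, so a = 67.782 / 9.6 = 7.0606 m/s².

7.1 m/s²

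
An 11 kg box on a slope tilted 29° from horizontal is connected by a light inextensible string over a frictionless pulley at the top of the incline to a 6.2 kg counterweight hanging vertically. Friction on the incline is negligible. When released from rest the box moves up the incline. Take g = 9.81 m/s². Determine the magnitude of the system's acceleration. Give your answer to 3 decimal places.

For the box on the incline: the weight component along the slope is m₁g sin 29° = 11 × 9.81 × 0.4848 = 52.315 N and the normal force is N = m₁g cos 29° = 94.380 N.
Newton's second law for the box (up-slope positive): T − 52.315 = 11 a. For the hanging counterweight (downward positive): 6.2 × 9.81 − T = 6.2 a.
Adding the two equations eliminates T: 8.507 = 17.2 a, so a = 0.4946 m/s².

0.495 m/s²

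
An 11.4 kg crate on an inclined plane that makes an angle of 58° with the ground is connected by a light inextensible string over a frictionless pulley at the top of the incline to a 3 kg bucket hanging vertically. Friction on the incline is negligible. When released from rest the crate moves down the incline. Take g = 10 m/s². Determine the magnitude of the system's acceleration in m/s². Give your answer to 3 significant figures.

4.63 m/s²

For the crate on the incline: the weight component along the slope is m₁g sin 58° = 11.4 × 10 × 0.8480 = 96.672 N and the normal force is N = m₁g cos 58° = 60.411 N.
Newton's second law for the crate (down-slope positive): 96.672 − T = 11.4 a. For the hanging bucket (upward positive): T − 3 × 10 = 3 a.
Adding the two equations eliminates T: 66.672 = 14.4 a, so a = 4.6300 m/s².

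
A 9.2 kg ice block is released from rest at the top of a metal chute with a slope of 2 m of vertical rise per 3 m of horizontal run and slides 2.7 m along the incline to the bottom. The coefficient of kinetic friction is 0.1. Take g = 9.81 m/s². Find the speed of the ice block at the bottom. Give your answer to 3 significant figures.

5.00 m/s

The weight component along the incline is mg sin 33.69° = 50.063 N and the normal force is N = mg cos 33.69° = 75.094 N.
Friction up the slope is f = μN = 0.1 × 75.094 = 7.509 N, so the net downslope force is 50.063 − 7.509 = 42.554 N and a = 42.554 / 9.2 = 4.6254 m/s².
Starting from rest over a distance of 2.7 m, v² = 2aL = 2 × 4.6254 × 2.7 = 24.9772, so v = 4.9977 m/s.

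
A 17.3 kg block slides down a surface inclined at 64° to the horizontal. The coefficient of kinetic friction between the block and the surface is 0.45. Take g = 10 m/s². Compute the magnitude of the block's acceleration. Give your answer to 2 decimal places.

7.02 m/s²

Resolving the weight along the incline: the component pulling the block down the slope is mg sin 64° = 17.3 × 10 × 0.8988 = 155.492 N, and the normal force is N = mg cos 64° = 17.3 × 10 × 0.4384 = 75.843 N.
Kinetic friction acts up the slope with magnitude f = μN = 0.45 × 75.843 = 34.129 N.
Net force along the incline is 155.492 − 34.129 = 121.363 N, so a = 121.363 / 17.3 = 7.0152 m/s².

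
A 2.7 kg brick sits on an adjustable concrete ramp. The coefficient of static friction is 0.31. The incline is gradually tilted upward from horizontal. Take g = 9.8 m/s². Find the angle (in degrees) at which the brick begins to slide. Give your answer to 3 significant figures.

17.2°

At the threshold of sliding, static friction is at its maximum μ_s N and exactly balances the weight component along the incline: mg sin θ = μ_s mg cos θ.
Hence tan θ = μ_s = 0.31, so θ = arctan(0.31) = 17.2234°.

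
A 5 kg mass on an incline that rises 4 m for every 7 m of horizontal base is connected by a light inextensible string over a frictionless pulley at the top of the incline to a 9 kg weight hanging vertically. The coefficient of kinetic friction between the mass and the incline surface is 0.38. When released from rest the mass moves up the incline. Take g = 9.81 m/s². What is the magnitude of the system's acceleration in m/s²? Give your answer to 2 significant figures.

For the mass on the incline: the weight component along the slope is m₁g sin 29.74° = 5 × 9.81 × 0.4961 = 24.334 N and the normal force is N = m₁g cos 29.74° = 42.587 N.
Kinetic friction opposes the mass's motion up the incline: f = μN = 0.38 × 42.587 = 16.183 N acting down the slope.
Newton's second law for the mass (up-slope positive): T − 24.334 − 16.183 = 5 a. For the hanging weight (downward positive): 9 × 9.81 − T = 9 a.
Adding the two equations eliminates T: 47.773 = 14 a, so a = 3.4124 m/s².

3.4 m/s²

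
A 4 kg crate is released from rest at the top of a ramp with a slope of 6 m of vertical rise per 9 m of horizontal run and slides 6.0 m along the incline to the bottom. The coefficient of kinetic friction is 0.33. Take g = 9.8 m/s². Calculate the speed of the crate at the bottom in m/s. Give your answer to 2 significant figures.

5.7 m/s

The weight component along the incline is mg sin 33.69° = 21.744 N and the normal force is N = mg cos 33.69° = 32.616 N.
Friction up the slope is f = μN = 0.33 × 32.616 = 10.763 N, so the net downslope force is 21.744 − 10.763 = 10.981 N and a = 10.981 / 4 = 2.7452 m/s².
Starting from rest over a distance of 6.0 m, v² = 2aL = 2 × 2.7452 × 6.0 = 32.9424, so v = 5.7395 m/s.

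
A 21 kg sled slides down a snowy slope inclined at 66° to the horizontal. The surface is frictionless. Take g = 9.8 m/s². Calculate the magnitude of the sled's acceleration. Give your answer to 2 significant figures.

9.0 m/s²

Resolving the weight along the incline: the component pulling the sled down the slope is mg sin 66° = 21 × 9.8 × 0.9135 = 187.998 N, and the normal force is N = mg cos 66° = 21 × 9.8 × 0.4067 = 83.699 N.
With no friction the net force along the incline is 187.998 N, so a = g sin 66° = 187.998 / 21 = 8.9523 m/s².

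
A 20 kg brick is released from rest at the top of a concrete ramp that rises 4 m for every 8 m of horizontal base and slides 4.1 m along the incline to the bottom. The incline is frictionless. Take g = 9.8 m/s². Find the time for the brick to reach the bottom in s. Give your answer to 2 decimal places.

The weight component along the incline is mg sin 26.57° = 87.654 N and the normal force is N = mg cos 26.57° = 175.308 N.
With no friction, a = g sin 26.57° = 4.3827 m/s².
Starting from rest, L = ½at², so t = √(2L/a) = √(2 × 4.1 / 4.3827) = 1.3678 s.

1.37 s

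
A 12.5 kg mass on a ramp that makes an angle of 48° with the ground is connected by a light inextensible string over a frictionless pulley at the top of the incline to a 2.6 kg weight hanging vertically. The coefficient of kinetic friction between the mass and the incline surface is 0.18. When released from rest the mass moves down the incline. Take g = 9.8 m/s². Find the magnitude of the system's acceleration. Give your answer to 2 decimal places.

3.36 m/s²

For the mass on the incline: the weight component along the slope is m₁g sin 48° = 12.5 × 9.8 × 0.7431 = 91.030 N and the normal force is N = m₁g cos 48° = 81.968 N.
Kinetic friction opposes the mass's motion down the incline: f = μN = 0.18 × 81.968 = 14.754 N acting up the slope.
Newton's second law for the mass (down-slope positive): 91.030 − 14.754 − T = 12.5 a. For the hanging weight (upward positive): T − 2.6 × 9.8 = 2.6 a.
Adding the two equations eliminates T: 50.796 = 15.1 a, so a = 3.3640 m/s².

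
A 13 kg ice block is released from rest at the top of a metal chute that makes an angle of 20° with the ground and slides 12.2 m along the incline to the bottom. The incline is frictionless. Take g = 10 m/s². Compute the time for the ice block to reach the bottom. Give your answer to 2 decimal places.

The weight component along the incline is mg sin 20° = 44.463 N and the normal force is N = mg cos 20° = 122.160 N.
With no friction, a = g sin 20° = 3.4202 m/s².
Starting from rest, L = ½at², so t = √(2L/a) = √(2 × 12.2 / 3.4202) = 2.6710 s.

2.67 s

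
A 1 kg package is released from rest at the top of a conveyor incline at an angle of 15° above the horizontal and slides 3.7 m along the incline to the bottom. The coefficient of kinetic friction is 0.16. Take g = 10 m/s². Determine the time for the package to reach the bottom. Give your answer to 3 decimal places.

The weight component along the incline is mg sin 15° = 2.588 N and the normal force is N = mg cos 15° = 9.659 N.
Friction up the slope is f = μN = 0.16 × 9.659 = 1.545 N, so the net downslope force is 2.588 − 1.545 = 1.043 N and a = 1.043 / 1 = 1.0430 m/s².
Starting from rest, L = ½at², so t = √(2L/a) = √(2 × 3.7 / 1.0430) = 2.6636 s.

2.664 s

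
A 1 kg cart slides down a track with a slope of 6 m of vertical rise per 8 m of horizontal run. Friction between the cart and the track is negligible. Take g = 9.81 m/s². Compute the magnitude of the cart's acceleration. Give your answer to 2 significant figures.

5.9 m/s²

Resolving the weight along the incline: the component pulling the cart down the slope is mg sin 36.87° = 1 × 9.81 × 0.6000 = 5.886 N, and the normal force is N = mg cos 36.87° = 1 × 9.81 × 0.8000 = 7.848 N.
With no friction the net force along the incline is 5.886 N, so a = g sin 36.87° = 5.886 / 1 = 5.8860 m/s².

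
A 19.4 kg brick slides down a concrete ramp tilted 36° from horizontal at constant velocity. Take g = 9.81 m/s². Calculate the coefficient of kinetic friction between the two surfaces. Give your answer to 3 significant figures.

0.727

At constant velocity the net force along the incline is zero: mg sin 36° = μ mg cos 36°.
So μ = tan 36° = 0.5878 / 0.8090 = 0.7266.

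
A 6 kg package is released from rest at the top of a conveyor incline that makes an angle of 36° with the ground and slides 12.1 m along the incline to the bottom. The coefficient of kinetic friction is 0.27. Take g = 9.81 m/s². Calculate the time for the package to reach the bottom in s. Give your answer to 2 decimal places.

2.58 s

The weight component along the incline is mg sin 36° = 34.597 N and the normal force is N = mg cos 36° = 47.619 N.
Friction up the slope is f = μN = 0.27 × 47.619 = 12.857 N, so the net downslope force is 34.597 − 12.857 = 21.740 N and a = 21.740 / 6 = 3.6233 m/s².
Starting from rest, L = ½at², so t = √(2L/a) = √(2 × 12.1 / 3.6233) = 2.5844 s.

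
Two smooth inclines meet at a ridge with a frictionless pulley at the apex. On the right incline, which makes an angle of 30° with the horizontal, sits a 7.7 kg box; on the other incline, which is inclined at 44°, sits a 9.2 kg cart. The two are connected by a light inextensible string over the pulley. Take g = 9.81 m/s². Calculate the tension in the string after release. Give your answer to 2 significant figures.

49 N

Resolve each weight along its own incline: the 7.7 kg mass has component 7.7 × 9.81 × sin 30° = 37.768 N down its slope, and the 9.2 kg mass has 9.2 × 9.81 × sin 44° = 62.694 N down its slope.
The 9.2 kg side's 62.694 N exceeds the other side's 37.768 N, so that mass slides down and the 7.7 kg mass slides up. Taking that direction as positive, Newton's second law for the whole system gives 62.694 − 37.768 = (7.7 + 9.2) a, so a = 24.926 / 16.9 = 1.4749 m/s².
For the 7.7 kg mass (up-slope positive): T − 37.768 = 7.7 × 1.4749, so T = 49.125 N.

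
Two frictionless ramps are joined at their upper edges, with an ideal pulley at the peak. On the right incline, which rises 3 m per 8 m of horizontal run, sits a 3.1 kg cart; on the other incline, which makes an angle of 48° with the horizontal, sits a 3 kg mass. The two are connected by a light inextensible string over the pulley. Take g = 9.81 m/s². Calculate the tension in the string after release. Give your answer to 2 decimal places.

Resolve each weight along its own incline: the 3.1 kg mass has component 3.1 × 9.81 × sin 20.56° = 10.678 N down its slope, and the 3 kg mass has 3 × 9.81 × sin 48° = 21.871 N down its slope.
The 3 kg side's 21.871 N exceeds the other side's 10.678 N, so that mass slides down and the 3.1 kg mass slides up. Taking that direction as positive, Newton's second law for the whole system gives 21.871 − 10.678 = (3.1 + 3) a, so a = 11.193 / 6.1 = 1.8349 m/s².
For the 3.1 kg mass (up-slope positive): T − 10.678 = 3.1 × 1.8349, so T = 16.366 N.

16.37 N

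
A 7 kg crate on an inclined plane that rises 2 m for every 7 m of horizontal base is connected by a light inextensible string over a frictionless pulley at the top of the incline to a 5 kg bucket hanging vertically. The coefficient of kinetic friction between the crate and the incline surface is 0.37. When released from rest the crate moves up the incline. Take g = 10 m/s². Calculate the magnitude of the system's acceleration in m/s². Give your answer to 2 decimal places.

0.49 m/s²

For the crate on the incline: the weight component along the slope is m₁g sin 15.95° = 7 × 10 × 0.2747 = 19.229 N and the normal force is N = m₁g cos 15.95° = 67.307 N.
Kinetic friction opposes the crate's motion up the incline: f = μN = 0.37 × 67.307 = 24.904 N acting down the slope.
Newton's second law for the crate (up-slope positive): T − 19.229 − 24.904 = 7 a. For the hanging bucket (downward positive): 5 × 10 − T = 5 a.
Adding the two equations eliminates T: 5.867 = 12 a, so a = 0.4889 m/s².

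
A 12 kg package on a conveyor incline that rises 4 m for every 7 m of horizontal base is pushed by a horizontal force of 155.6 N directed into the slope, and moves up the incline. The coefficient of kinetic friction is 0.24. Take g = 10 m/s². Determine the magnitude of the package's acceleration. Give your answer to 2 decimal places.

The horizontal push has components F cos 29.74° = 155.6 × 0.8682 = 135.092 N up the incline and F sin 29.74° = 155.6 × 0.4961 = 77.193 N pressing into the surface.
The normal force is therefore N = mg cos 29.74° + F sin 29.74° = 104.184 + 77.193 = 181.377 N, and kinetic friction down the slope is μN = 0.24 × 181.377 = 43.530 N.
Along the incline: F cos 29.74° − mg sin 29.74° − μN = ma, so 135.092 − 59.532 − 43.530 = 12 a, giving a = 2.6692 m/s².

2.67 m/s²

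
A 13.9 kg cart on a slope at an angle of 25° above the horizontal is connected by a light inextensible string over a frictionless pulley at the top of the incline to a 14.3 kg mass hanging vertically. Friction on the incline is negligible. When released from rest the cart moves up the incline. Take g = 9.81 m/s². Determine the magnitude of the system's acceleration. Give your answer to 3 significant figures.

2.93 m/s²

For the cart on the incline: the weight component along the slope is m₁g sin 25° = 13.9 × 9.81 × 0.4226 = 57.625 N and the normal force is N = m₁g cos 25° = 123.583 N.
Newton's second law for the cart (up-slope positive): T − 57.625 = 13.9 a. For the hanging mass (downward positive): 14.3 × 9.81 − T = 14.3 a.
Adding the two equations eliminates T: 82.658 = 28.2 a, so a = 2.9311 m/s².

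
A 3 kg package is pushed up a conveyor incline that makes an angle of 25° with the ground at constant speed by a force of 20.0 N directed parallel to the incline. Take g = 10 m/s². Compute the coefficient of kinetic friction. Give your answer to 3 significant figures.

0.269

At constant speed ΣF = 0 along the incline. The applied 20.0 N acts up the slope; the weight component mg sin 25° = 12.679 N and kinetic friction μN both act down the slope.
So 20.0 = 12.679 + μ × 27.189, giving μ = (20.0 − 12.679) / 27.189 = 0.2693.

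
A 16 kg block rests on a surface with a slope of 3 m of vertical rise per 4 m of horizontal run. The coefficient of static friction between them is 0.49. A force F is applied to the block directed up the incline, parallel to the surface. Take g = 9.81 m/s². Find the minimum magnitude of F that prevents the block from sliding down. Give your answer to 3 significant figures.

32.6 N

The normal force is N = mg cos 36.87° = 125.568 N. With F at its minimum the block is on the verge of sliding down, so static friction is at its maximum μ_s N = 0.49 × 125.568 = 61.528 N and acts up the slope.
Equilibrium along the incline: F + μ_s N = mg sin 36.87°, so F = 94.176 − 61.528 = 32.648 N.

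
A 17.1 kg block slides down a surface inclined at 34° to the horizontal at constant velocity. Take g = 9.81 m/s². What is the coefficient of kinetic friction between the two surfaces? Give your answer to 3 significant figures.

At constant velocity the net force along the incline is zero: mg sin 34° = μ mg cos 34°.
So μ = tan 34° = 0.5592 / 0.8290 = 0.6745.

0.675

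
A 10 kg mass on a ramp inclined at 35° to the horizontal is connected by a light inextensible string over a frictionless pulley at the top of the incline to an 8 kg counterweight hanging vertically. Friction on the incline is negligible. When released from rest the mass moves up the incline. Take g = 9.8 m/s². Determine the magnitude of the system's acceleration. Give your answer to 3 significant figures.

1.23 m/s²

For the mass on the incline: the weight component along the slope is m₁g sin 35° = 10 × 9.8 × 0.5736 = 56.213 N and the normal force is N = m₁g cos 35° = 80.277 N.
Newton's second law for the mass (up-slope positive): T − 56.213 = 10 a. For the hanging counterweight (downward positive): 8 × 9.8 − T = 8 a.
Adding the two equations eliminates T: 22.187 = 18 a, so a = 1.2326 m/s².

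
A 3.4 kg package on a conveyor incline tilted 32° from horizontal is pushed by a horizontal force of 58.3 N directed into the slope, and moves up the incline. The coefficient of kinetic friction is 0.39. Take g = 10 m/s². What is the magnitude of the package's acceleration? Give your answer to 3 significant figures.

2.39 m/s²

The horizontal push has components F cos 32° = 58.3 × 0.8480 = 49.438 N up the incline and F sin 32° = 58.3 × 0.5299 = 30.893 N pressing into the surface.
The normal force is therefore N = mg cos 32° + F sin 32° = 28.832 + 30.893 = 59.725 N, and kinetic friction down the slope is μN = 0.39 × 59.725 = 23.293 N.
Along the incline: F cos 32° − mg sin 32° − μN = ma, so 49.438 − 18.017 − 23.293 = 3.4 a, giving a = 2.3906 m/s².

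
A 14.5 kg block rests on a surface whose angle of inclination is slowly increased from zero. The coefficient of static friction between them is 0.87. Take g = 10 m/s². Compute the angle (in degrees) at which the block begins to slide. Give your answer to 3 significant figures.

41.0°

At the threshold of sliding, static friction is at its maximum μ_s N and exactly balances the weight component along the incline: mg sin θ = μ_s mg cos θ.
Hence tan θ = μ_s = 0.87, so θ = arctan(0.87) = 41.0233°.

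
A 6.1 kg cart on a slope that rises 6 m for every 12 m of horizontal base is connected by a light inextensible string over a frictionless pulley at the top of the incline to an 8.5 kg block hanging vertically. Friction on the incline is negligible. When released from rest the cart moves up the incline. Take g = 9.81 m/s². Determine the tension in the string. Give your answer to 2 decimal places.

For the cart on the incline: the weight component along the slope is m₁g sin 26.57° = 6.1 × 9.81 × 0.4472 = 26.761 N and the normal force is N = m₁g cos 26.57° = 53.523 N.
Newton's second law for the cart (up-slope positive): T − 26.761 = 6.1 a. For the hanging block (downward positive): 8.5 × 9.81 − T = 8.5 a.
Adding the two equations eliminates T: 56.624 = 14.6 a, so a = 3.8784 m/s².
Then from the hanging block's equation, T = 8.5 × (9.81 − 3.8784) = 50.419 N.

50.42 N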